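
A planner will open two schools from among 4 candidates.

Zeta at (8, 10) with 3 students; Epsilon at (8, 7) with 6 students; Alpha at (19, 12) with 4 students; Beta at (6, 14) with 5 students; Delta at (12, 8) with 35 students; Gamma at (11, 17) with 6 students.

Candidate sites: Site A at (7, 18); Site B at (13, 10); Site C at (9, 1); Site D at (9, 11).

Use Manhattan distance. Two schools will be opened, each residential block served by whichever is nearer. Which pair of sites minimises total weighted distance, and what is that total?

{Site B, Site D}, total 251

Evaluate every pair (each demand assigned to the nearer of the two):
  {Site B, Site D}: total = 251
  {Site A, Site B}: total = 255
  {Site B, Site C}: total = 303
  {Site A, Site D}: total = 345
  {Site C, Site D}: total = 368
  {Site A, Site C}: total = 546
Best pair: {Site B, Site D} with total 251.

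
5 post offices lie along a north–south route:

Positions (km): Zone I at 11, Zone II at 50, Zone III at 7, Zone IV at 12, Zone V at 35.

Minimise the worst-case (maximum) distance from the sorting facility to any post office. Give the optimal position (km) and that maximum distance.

The 1-center on a line is the midpoint of the two extreme points: leftmost at 7, rightmost at 50.
Optimal location = (7 + 50)/2 = 28.5; maximum distance = (50 − 7)/2 = 21.5.

location 28.5, max distance 21.5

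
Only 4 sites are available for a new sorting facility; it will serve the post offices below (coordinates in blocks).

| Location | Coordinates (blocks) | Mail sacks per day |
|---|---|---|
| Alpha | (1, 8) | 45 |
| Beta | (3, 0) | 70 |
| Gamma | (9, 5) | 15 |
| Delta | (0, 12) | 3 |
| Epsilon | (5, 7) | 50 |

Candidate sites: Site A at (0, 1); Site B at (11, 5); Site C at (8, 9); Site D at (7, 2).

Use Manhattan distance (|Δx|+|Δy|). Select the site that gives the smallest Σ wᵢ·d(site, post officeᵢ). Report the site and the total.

Site A, total 1418 blocks

Total weighted distance at each candidate:
  Site A (0, 1): total = 1418
  Site B (11, 5): total = 1979
  Site C (8, 9): total = 1698
  Site D (7, 2): total = 1436
Minimum is at Site A with total 1418 blocks.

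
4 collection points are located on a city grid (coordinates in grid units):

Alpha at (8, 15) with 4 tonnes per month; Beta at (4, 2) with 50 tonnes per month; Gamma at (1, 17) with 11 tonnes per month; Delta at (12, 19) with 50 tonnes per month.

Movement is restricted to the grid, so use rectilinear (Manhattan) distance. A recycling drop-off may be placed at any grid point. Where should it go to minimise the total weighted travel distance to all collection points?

(4, 17)

Manhattan distance separates: Σwᵢ(|x−xᵢ|+|y−yᵢ|) = Σwᵢ|x−xᵢ| + Σwᵢ|y−yᵢ|, so x and y are optimised independently as 1-D weighted medians.
Total weight W = 115; half = 57.5.
x-coordinate, sorted with cumulative weight:
  x=1 (Gamma, w=11) cum 11
  x=4 (Beta, w=50) cum 61  ← median
  x=8 (Alpha, w=4) cum 65
  x=12 (Delta, w=50) cum 115
⇒ x* = 4
y-coordinate, sorted with cumulative weight:
  y=2 (Beta, w=50) cum 50
  y=15 (Alpha, w=4) cum 54
  y=17 (Gamma, w=11) cum 65  ← median
  y=19 (Delta, w=50) cum 115
⇒ y* = 17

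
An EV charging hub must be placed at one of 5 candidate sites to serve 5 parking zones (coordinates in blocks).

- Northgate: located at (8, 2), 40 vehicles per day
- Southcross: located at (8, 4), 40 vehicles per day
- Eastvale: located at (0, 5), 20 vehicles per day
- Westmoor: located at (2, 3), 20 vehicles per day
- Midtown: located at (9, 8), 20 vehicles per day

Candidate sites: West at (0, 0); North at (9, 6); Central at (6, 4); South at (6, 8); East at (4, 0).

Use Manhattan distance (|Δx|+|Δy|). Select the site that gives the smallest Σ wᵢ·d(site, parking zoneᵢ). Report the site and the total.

Total weighted distance at each candidate:
  West (0, 0): total = 1420
  North (9, 6): total = 760
  Central (6, 4): total = 620
  South (6, 8): total = 980
  East (4, 0): total = 1100
Minimum is at Central with total 620 blocks.

Central, total 620 blocks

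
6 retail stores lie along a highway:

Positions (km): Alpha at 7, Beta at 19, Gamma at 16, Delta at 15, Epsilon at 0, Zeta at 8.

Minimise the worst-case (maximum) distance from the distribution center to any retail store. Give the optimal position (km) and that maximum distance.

location 9.5, max distance 9.5

The 1-center on a line is the midpoint of the two extreme points: leftmost at 0, rightmost at 19.
Optimal location = (0 + 19)/2 = 9.5; maximum distance = (19 − 0)/2 = 9.5.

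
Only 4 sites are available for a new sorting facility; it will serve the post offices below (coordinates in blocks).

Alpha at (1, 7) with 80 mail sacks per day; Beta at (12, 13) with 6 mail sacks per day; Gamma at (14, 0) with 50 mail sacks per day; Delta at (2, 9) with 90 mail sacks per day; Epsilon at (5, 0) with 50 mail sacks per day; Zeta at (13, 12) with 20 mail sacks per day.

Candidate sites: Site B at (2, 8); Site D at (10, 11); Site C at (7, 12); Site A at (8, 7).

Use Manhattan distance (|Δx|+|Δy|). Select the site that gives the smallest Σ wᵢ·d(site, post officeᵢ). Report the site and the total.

Total weighted distance at each candidate:
  Site B (2, 8): total = 2190
  Site D (10, 11): total = 3594
  Site C (7, 12): total = 3406
  Site A (8, 7): total = 2690
Minimum is at Site B with total 2190 blocks.

Site B, total 2190 blocks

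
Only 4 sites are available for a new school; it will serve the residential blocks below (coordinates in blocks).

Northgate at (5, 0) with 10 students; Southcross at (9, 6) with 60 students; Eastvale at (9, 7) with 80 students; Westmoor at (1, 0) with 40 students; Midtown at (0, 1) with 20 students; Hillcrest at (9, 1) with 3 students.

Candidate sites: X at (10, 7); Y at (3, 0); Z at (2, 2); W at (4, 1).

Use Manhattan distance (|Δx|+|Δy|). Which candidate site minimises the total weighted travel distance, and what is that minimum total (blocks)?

X, total 1301 blocks

Total weighted distance at each candidate:
  X (10, 7): total = 1301
  Y (3, 0): total = 1961
  Z (2, 2): total = 1874
  W (4, 1): total = 1755
Minimum is at X with total 1301 blocks.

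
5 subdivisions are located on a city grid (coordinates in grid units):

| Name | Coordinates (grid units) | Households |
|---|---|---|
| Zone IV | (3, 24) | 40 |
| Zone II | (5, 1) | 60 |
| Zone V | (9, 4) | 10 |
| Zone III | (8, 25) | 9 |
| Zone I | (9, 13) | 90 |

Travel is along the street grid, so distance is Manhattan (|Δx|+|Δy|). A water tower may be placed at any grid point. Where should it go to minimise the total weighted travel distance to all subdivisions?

Manhattan distance separates: Σwᵢ(|x−xᵢ|+|y−yᵢ|) = Σwᵢ|x−xᵢ| + Σwᵢ|y−yᵢ|, so x and y are optimised independently as 1-D weighted medians.
Total weight W = 209; half = 104.5.
x-coordinate, sorted with cumulative weight:
  x=3 (Zone IV, w=40) cum 40
  x=5 (Zone II, w=60) cum 100
  x=8 (Zone III, w=9) cum 109  ← median
  x=9 (Zone V, w=10) cum 119
  x=9 (Zone I, w=90) cum 209
⇒ x* = 8
y-coordinate, sorted with cumulative weight:
  y=1 (Zone II, w=60) cum 60
  y=4 (Zone V, w=10) cum 70
  y=13 (Zone I, w=90) cum 160  ← median
  y=24 (Zone IV, w=40) cum 200
  y=25 (Zone III, w=9) cum 209
⇒ y* = 13

(8, 13)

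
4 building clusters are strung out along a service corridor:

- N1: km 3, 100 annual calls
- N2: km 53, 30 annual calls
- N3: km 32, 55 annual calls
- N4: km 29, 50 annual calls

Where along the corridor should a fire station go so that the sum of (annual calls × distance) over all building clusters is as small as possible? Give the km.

For a sum of weighted absolute distances on a line, the optimum is the weighted median (not the mean). Total weight W = 235; half-weight = 117.5.
Sort by position and accumulate weight:
  km 3 (N1, w=100) → cum 100
  km 29 (N4, w=50) → cum 150  ≥ 117.5 → median here
  km 32 (N3, w=55) → cum 205
  km 53 (N2, w=30) → cum 235
Optimal location: km 29.

x = 29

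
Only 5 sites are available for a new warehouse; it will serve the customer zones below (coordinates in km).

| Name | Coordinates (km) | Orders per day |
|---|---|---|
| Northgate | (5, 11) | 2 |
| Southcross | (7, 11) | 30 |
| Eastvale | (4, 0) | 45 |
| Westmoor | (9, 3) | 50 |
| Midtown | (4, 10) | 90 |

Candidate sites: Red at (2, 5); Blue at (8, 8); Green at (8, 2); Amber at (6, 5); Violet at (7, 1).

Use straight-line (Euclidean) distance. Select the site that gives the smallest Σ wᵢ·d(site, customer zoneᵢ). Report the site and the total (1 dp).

Amber, total 1101.9 km

Total weighted distance at each candidate:
  Red (2, 5): total = 1338.7
  Blue (8, 8): total = 1163.3
  Green (8, 2): total = 1367.6
  Amber (6, 5): total = 1101.9
  Violet (7, 1): total = 1457.9
Minimum is at Amber with total 1101.9 km.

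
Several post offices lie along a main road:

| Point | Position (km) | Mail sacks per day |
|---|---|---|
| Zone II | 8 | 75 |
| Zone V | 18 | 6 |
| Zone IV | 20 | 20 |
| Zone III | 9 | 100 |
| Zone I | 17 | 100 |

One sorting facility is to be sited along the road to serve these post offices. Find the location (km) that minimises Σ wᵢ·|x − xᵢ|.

x = 9

For a sum of weighted absolute distances on a line, the optimum is the weighted median (not the mean). Total weight W = 301; half-weight = 150.5.
Sort by position and accumulate weight:
  km 8 (Zone II, w=75) → cum 75
  km 9 (Zone III, w=100) → cum 175  ≥ 150.5 → median here
  km 17 (Zone I, w=100) → cum 275
  km 18 (Zone V, w=6) → cum 281
  km 20 (Zone IV, w=20) → cum 301
Optimal location: km 9.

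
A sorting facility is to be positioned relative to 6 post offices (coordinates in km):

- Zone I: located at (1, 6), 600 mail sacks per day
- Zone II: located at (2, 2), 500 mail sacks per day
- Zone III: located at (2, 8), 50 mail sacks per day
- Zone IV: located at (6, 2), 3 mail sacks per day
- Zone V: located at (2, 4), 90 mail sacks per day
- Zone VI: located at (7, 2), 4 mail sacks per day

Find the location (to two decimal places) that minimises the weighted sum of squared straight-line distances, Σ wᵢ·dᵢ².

(1.54, 4.31)

The minimiser of Σwᵢ‖p−pᵢ‖² is the weighted centroid p* = (Σwᵢpᵢ)/(Σwᵢ).
Σwᵢ = 1247.
Σwᵢxᵢ = 600·1 + 500·2 + 50·2 + 3·6 + 90·2 + 4·7 = 1926.
Σwᵢyᵢ = 600·6 + 500·2 + 50·8 + 3·2 + 90·4 + 4·2 = 5374.
x* = 1926/1247 = 1.54, y* = 5374/1247 = 4.31.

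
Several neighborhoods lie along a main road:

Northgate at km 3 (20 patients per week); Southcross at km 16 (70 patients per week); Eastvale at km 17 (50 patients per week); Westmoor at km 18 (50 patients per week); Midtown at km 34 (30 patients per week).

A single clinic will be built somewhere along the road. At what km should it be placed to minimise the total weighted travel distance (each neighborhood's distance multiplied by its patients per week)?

x = 17

For a sum of weighted absolute distances on a line, the optimum is the weighted median (not the mean). Total weight W = 220; half-weight = 110.
Sort by position and accumulate weight:
  km 3 (Northgate, w=20) → cum 20
  km 16 (Southcross, w=70) → cum 90
  km 17 (Eastvale, w=50) → cum 140  ≥ 110 → median here
  km 18 (Westmoor, w=50) → cum 190
  km 34 (Midtown, w=30) → cum 220
Optimal location: km 17.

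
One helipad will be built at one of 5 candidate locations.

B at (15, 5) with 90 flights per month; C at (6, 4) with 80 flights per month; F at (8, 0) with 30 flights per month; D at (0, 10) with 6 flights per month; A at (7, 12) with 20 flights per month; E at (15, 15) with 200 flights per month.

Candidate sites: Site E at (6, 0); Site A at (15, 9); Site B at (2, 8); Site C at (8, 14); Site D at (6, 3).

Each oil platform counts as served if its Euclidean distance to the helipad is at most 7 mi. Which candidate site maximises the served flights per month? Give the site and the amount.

Coverage radius r = 7 mi; a point is covered iff (Δx)²+(Δy)² ≤ 7² = 49.
  Site E (6, 0): covers {C, F} → 110
  Site A (15, 9): covers {B, E} → 290
  Site B (2, 8): covers {C, D, A} → 106
  Site C (8, 14): covers {A} → 20
  Site D (6, 3): covers {C, F} → 110
Maximum coverage at Site A: 290 flights per month.

Site A, covering 290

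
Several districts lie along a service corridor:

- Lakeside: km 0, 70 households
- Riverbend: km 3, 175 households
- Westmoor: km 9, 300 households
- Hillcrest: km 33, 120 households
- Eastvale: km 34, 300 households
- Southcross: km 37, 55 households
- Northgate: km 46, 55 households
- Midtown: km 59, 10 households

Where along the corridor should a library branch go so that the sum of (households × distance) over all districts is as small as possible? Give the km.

For a sum of weighted absolute distances on a line, the optimum is the weighted median (not the mean). Total weight W = 1085; half-weight = 542.5.
Sort by position and accumulate weight:
  km 0 (Lakeside, w=70) → cum 70
  km 3 (Riverbend, w=175) → cum 245
  km 9 (Westmoor, w=300) → cum 545  ≥ 542.5 → median here
  km 33 (Hillcrest, w=120) → cum 665
  km 34 (Eastvale, w=300) → cum 965
  km 37 (Southcross, w=55) → cum 1020
  km 46 (Northgate, w=55) → cum 1075
  km 59 (Midtown, w=10) → cum 1085
Optimal location: km 9.

x = 9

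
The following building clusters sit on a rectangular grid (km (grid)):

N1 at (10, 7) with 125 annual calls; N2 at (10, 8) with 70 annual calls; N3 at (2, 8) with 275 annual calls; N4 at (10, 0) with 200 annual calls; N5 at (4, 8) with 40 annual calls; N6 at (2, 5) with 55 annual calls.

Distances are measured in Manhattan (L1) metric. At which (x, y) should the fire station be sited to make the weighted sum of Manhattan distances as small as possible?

(10, 8)

Manhattan distance separates: Σwᵢ(|x−xᵢ|+|y−yᵢ|) = Σwᵢ|x−xᵢ| + Σwᵢ|y−yᵢ|, so x and y are optimised independently as 1-D weighted medians.
Total weight W = 765; half = 382.5.
x-coordinate, sorted with cumulative weight:
  x=2 (N3, w=275) cum 275
  x=2 (N6, w=55) cum 330
  x=4 (N5, w=40) cum 370
  x=10 (N1, w=125) cum 495  ← median
  x=10 (N2, w=70) cum 565
  x=10 (N4, w=200) cum 765
⇒ x* = 10
y-coordinate, sorted with cumulative weight:
  y=0 (N4, w=200) cum 200
  y=5 (N6, w=55) cum 255
  y=7 (N1, w=125) cum 380
  y=8 (N2, w=70) cum 450  ← median
  y=8 (N3, w=275) cum 725
  y=8 (N5, w=40) cum 765
⇒ y* = 8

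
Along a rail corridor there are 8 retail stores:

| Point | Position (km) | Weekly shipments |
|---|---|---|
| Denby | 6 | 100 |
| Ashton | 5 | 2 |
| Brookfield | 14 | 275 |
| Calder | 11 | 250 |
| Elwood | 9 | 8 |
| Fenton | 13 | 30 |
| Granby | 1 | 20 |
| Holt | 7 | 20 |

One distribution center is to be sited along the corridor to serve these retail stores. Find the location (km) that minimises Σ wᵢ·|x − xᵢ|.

x = 11

For a sum of weighted absolute distances on a line, the optimum is the weighted median (not the mean). Total weight W = 705; half-weight = 352.5.
Sort by position and accumulate weight:
  km 1 (Granby, w=20) → cum 20
  km 5 (Ashton, w=2) → cum 22
  km 6 (Denby, w=100) → cum 122
  km 7 (Holt, w=20) → cum 142
  km 9 (Elwood, w=8) → cum 150
  km 11 (Calder, w=250) → cum 400  ≥ 352.5 → median here
  km 13 (Fenton, w=30) → cum 430
  km 14 (Brookfield, w=275) → cum 705
Optimal location: km 11.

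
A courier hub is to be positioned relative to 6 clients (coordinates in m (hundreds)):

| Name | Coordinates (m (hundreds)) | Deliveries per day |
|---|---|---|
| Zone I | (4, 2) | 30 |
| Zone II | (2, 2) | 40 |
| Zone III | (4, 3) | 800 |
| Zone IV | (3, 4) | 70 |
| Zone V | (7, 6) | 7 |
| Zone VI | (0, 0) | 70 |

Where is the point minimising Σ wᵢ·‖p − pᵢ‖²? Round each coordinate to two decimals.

The minimiser of Σwᵢ‖p−pᵢ‖² is the weighted centroid p* = (Σwᵢpᵢ)/(Σwᵢ).
Σwᵢ = 1017.
Σwᵢxᵢ = 30·4 + 40·2 + 800·4 + 70·3 + 7·7 + 70·0 = 3659.
Σwᵢyᵢ = 30·2 + 40·2 + 800·3 + 70·4 + 7·6 + 70·0 = 2862.
x* = 3659/1017 = 3.60, y* = 2862/1017 = 2.81.

(3.60, 2.81)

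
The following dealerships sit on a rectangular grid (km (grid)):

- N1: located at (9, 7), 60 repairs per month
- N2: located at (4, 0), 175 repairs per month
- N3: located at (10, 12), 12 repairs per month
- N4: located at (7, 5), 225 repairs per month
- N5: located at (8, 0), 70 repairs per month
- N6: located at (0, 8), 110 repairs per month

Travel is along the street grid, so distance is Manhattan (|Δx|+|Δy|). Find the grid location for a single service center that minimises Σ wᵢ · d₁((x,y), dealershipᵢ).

(7, 5)

Manhattan distance separates: Σwᵢ(|x−xᵢ|+|y−yᵢ|) = Σwᵢ|x−xᵢ| + Σwᵢ|y−yᵢ|, so x and y are optimised independently as 1-D weighted medians.
Total weight W = 652; half = 326.
x-coordinate, sorted with cumulative weight:
  x=0 (N6, w=110) cum 110
  x=4 (N2, w=175) cum 285
  x=7 (N4, w=225) cum 510  ← median
  x=8 (N5, w=70) cum 580
  x=9 (N1, w=60) cum 640
  x=10 (N3, w=12) cum 652
⇒ x* = 7
y-coordinate, sorted with cumulative weight:
  y=0 (N2, w=175) cum 175
  y=0 (N5, w=70) cum 245
  y=5 (N4, w=225) cum 470  ← median
  y=7 (N1, w=60) cum 530
  y=8 (N6, w=110) cum 640
  y=12 (N3, w=12) cum 652
⇒ y* = 5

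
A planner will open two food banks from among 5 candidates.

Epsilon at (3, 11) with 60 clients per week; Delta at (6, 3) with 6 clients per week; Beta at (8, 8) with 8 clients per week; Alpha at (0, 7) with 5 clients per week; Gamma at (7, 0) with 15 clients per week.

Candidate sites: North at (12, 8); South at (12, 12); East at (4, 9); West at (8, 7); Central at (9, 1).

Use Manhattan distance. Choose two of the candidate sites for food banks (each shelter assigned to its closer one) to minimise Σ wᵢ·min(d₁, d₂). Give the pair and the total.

Evaluate every pair (each demand assigned to the nearer of the two):
  {East, Central}: total = 325
  {East, West}: total = 374
  {North, East}: total = 470
  {South, East}: total = 478
  {West, Central}: total = 663
  {North, West}: total = 744
  {South, West}: total = 744
  {South, Central}: total = 814
  {North, Central}: total = 892
  {North, South}: total = 958
Best pair: {East, Central} with total 325.

{East, Central}, total 325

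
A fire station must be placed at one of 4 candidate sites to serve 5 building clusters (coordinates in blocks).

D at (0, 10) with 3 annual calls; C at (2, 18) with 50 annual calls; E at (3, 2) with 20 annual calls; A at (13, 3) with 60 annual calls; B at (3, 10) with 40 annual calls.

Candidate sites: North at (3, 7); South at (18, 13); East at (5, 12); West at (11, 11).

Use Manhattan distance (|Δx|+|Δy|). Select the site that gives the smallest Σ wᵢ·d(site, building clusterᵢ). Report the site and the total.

North, total 1678 blocks

Total weighted distance at each candidate:
  North (3, 7): total = 1678
  South (18, 13): total = 3253
  East (5, 12): total = 1891
  West (11, 11): total = 2136
Minimum is at North with total 1678 blocks.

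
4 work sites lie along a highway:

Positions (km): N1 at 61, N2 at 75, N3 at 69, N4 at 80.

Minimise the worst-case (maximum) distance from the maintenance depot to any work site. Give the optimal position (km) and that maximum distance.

location 70.5, max distance 9.5

The 1-center on a line is the midpoint of the two extreme points: leftmost at 61, rightmost at 80.
Optimal location = (61 + 80)/2 = 70.5; maximum distance = (80 − 61)/2 = 9.5.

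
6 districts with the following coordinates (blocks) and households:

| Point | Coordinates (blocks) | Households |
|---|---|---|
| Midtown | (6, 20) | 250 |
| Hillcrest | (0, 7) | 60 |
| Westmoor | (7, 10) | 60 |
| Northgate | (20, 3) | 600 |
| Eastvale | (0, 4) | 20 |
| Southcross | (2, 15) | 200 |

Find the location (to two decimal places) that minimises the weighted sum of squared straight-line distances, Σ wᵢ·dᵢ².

The minimiser of Σwᵢ‖p−pᵢ‖² is the weighted centroid p* = (Σwᵢpᵢ)/(Σwᵢ).
Σwᵢ = 1190.
Σwᵢxᵢ = 250·6 + 60·0 + 60·7 + 600·20 + 20·0 + 200·2 = 14320.
Σwᵢyᵢ = 250·20 + 60·7 + 60·10 + 600·3 + 20·4 + 200·15 = 10900.
x* = 14320/1190 = 12.03, y* = 10900/1190 = 9.16.

(12.03, 9.16)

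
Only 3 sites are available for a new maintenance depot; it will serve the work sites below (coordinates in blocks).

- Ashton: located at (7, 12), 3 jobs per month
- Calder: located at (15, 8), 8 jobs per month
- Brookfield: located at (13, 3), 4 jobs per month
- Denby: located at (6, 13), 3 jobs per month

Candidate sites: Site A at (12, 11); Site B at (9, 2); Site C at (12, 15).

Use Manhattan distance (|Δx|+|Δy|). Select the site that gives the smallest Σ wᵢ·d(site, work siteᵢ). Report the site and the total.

Site A, total 126 blocks

Total weighted distance at each candidate:
  Site A (12, 11): total = 126
  Site B (9, 2): total = 194
  Site C (12, 15): total = 180
Minimum is at Site A with total 126 blocks.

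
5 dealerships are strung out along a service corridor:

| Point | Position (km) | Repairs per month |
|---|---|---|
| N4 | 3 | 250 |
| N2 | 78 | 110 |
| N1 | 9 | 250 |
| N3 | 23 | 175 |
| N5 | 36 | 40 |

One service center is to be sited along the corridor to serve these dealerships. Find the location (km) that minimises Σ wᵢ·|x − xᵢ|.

For a sum of weighted absolute distances on a line, the optimum is the weighted median (not the mean). Total weight W = 825; half-weight = 412.5.
Sort by position and accumulate weight:
  km 3 (N4, w=250) → cum 250
  km 9 (N1, w=250) → cum 500  ≥ 412.5 → median here
  km 23 (N3, w=175) → cum 675
  km 36 (N5, w=40) → cum 715
  km 78 (N2, w=110) → cum 825
Optimal location: km 9.

x = 9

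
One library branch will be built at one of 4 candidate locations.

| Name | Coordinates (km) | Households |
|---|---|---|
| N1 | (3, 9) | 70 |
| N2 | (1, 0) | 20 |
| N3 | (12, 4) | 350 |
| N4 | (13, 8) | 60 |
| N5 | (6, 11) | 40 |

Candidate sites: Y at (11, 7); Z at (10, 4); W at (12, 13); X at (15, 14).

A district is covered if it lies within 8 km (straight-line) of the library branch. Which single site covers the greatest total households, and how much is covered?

Coverage radius r = 8 km; a point is covered iff (Δx)²+(Δy)² ≤ 8² = 64.
  Y (11, 7): covers {N3, N4, N5} → 450
  Z (10, 4): covers {N3, N4} → 410
  W (12, 13): covers {N4, N5} → 100
  X (15, 14): covers {N4} → 60
Maximum coverage at Y: 450 households.

Y, covering 450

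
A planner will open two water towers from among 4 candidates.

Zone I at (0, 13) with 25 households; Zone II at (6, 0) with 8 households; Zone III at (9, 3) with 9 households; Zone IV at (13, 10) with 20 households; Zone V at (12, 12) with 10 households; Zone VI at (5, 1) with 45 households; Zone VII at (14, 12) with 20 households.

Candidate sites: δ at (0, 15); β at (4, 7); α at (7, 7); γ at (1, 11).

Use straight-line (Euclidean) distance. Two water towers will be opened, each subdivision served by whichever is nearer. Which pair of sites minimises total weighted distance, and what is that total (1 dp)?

Evaluate every pair (each demand assigned to the nearer of the two):
  {δ, α}: total = 808.3
  {α, γ}: total = 814.2
  {β, α}: total = 927.7
  {δ, β}: total = 947.3
  {β, γ}: total = 953.2
  {δ, γ}: total = 1345.2
Best pair: {δ, α} with total 808.3.

{δ, α}, total 808.3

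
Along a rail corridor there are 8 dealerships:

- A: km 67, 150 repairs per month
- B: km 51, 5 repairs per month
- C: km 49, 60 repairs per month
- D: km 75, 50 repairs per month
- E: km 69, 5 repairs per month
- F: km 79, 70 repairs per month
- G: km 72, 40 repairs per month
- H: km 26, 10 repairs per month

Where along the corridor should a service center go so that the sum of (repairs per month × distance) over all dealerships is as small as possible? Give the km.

x = 67

For a sum of weighted absolute distances on a line, the optimum is the weighted median (not the mean). Total weight W = 390; half-weight = 195.
Sort by position and accumulate weight:
  km 26 (H, w=10) → cum 10
  km 49 (C, w=60) → cum 70
  km 51 (B, w=5) → cum 75
  km 67 (A, w=150) → cum 225  ≥ 195 → median here
  km 69 (E, w=5) → cum 230
  km 72 (G, w=40) → cum 270
  km 75 (D, w=50) → cum 320
  km 79 (F, w=70) → cum 390
Optimal location: km 67.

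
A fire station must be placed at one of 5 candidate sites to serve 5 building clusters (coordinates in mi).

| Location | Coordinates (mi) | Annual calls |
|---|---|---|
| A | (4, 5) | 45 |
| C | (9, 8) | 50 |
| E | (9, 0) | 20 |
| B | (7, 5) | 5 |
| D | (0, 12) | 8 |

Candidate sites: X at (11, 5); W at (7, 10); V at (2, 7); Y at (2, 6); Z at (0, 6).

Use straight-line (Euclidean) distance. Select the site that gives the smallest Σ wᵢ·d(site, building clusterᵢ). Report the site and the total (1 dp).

W, total 691.0 mi

Total weighted distance at each candidate:
  X (11, 5): total = 727.3
  W (7, 10): total = 691.0
  V (2, 7): total = 748.8
  Y (2, 6): total = 725.1
  Z (0, 6): total = 946.2
Minimum is at W with total 691.0 mi.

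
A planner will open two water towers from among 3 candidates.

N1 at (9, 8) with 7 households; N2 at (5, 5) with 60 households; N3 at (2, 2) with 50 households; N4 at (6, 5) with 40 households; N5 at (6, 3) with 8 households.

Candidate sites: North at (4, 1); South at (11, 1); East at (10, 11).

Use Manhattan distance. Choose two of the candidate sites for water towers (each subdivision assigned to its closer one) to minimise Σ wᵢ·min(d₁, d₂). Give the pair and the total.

{North, East}, total 750

Evaluate every pair (each demand assigned to the nearer of the two):
  {North, East}: total = 750
  {North, South}: total = 785
  {South, East}: total = 1544
Best pair: {North, East} with total 750.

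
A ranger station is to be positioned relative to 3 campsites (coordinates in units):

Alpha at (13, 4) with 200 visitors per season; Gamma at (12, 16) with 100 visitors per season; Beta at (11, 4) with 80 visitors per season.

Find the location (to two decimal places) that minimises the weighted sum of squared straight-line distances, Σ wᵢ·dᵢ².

The minimiser of Σwᵢ‖p−pᵢ‖² is the weighted centroid p* = (Σwᵢpᵢ)/(Σwᵢ).
Σwᵢ = 380.
Σwᵢxᵢ = 200·13 + 100·12 + 80·11 = 4680.
Σwᵢyᵢ = 200·4 + 100·16 + 80·4 = 2720.
x* = 4680/380 = 12.32, y* = 2720/380 = 7.16.

(12.32, 7.16)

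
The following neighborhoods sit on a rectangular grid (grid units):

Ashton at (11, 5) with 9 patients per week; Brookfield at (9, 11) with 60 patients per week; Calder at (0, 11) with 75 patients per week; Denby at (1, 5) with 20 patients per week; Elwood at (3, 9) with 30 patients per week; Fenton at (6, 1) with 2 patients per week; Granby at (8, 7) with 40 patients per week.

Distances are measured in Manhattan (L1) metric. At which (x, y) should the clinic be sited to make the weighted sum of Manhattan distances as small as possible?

Manhattan distance separates: Σwᵢ(|x−xᵢ|+|y−yᵢ|) = Σwᵢ|x−xᵢ| + Σwᵢ|y−yᵢ|, so x and y are optimised independently as 1-D weighted medians.
Total weight W = 236; half = 118.
x-coordinate, sorted with cumulative weight:
  x=0 (Calder, w=75) cum 75
  x=1 (Denby, w=20) cum 95
  x=3 (Elwood, w=30) cum 125  ← median
  x=6 (Fenton, w=2) cum 127
  x=8 (Granby, w=40) cum 167
  x=9 (Brookfield, w=60) cum 227
  x=11 (Ashton, w=9) cum 236
⇒ x* = 3
y-coordinate, sorted with cumulative weight:
  y=1 (Fenton, w=2) cum 2
  y=5 (Ashton, w=9) cum 11
  y=5 (Denby, w=20) cum 31
  y=7 (Granby, w=40) cum 71
  y=9 (Elwood, w=30) cum 101
  y=11 (Brookfield, w=60) cum 161  ← median
  y=11 (Calder, w=75) cum 236
⇒ y* = 11

(3, 11)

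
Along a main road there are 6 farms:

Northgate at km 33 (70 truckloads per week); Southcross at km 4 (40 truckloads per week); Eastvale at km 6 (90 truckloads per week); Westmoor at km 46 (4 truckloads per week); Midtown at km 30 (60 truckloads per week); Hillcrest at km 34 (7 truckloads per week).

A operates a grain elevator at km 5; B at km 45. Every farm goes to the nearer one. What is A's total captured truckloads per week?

The indifferent point is the midpoint (5+45)/2 = 25; farms left of it (closer to A at 5) go to A, those right go to B.
  Southcross at 4 (w=40) → A
  Eastvale at 6 (w=90) → A
  Midtown at 30 (w=60) → B
  Northgate at 33 (w=70) → B
  Hillcrest at 34 (w=7) → B
  Westmoor at 46 (w=4) → B
A captures 130; B captures 141.

130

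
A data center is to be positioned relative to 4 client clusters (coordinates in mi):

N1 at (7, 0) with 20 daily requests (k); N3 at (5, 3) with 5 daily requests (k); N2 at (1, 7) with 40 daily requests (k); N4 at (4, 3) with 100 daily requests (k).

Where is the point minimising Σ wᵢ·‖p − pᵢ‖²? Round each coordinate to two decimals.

The minimiser of Σwᵢ‖p−pᵢ‖² is the weighted centroid p* = (Σwᵢpᵢ)/(Σwᵢ).
Σwᵢ = 165.
Σwᵢxᵢ = 20·7 + 5·5 + 40·1 + 100·4 = 605.
Σwᵢyᵢ = 20·0 + 5·3 + 40·7 + 100·3 = 595.
x* = 605/165 = 3.67, y* = 595/165 = 3.61.

(3.67, 3.61)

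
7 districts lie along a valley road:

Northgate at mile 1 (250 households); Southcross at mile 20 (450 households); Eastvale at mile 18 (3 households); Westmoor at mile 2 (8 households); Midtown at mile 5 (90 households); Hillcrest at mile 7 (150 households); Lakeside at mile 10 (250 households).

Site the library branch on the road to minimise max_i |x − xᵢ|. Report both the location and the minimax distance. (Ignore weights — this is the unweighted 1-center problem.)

location 10.5, max distance 9.5

The 1-center on a line is the midpoint of the two extreme points: leftmost at 1, rightmost at 20.
Optimal location = (1 + 20)/2 = 10.5; maximum distance = (20 − 1)/2 = 9.5.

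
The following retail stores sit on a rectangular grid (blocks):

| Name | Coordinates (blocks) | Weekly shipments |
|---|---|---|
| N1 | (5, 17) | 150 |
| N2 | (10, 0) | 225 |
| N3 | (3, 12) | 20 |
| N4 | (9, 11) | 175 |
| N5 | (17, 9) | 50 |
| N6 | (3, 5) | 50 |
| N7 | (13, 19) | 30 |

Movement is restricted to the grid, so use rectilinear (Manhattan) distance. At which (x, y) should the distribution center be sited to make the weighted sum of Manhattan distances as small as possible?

Manhattan distance separates: Σwᵢ(|x−xᵢ|+|y−yᵢ|) = Σwᵢ|x−xᵢ| + Σwᵢ|y−yᵢ|, so x and y are optimised independently as 1-D weighted medians.
Total weight W = 700; half = 350.
x-coordinate, sorted with cumulative weight:
  x=3 (N3, w=20) cum 20
  x=3 (N6, w=50) cum 70
  x=5 (N1, w=150) cum 220
  x=9 (N4, w=175) cum 395  ← median
  x=10 (N2, w=225) cum 620
  x=13 (N7, w=30) cum 650
  x=17 (N5, w=50) cum 700
⇒ x* = 9
y-coordinate, sorted with cumulative weight:
  y=0 (N2, w=225) cum 225
  y=5 (N6, w=50) cum 275
  y=9 (N5, w=50) cum 325
  y=11 (N4, w=175) cum 500  ← median
  y=12 (N3, w=20) cum 520
  y=17 (N1, w=150) cum 670
  y=19 (N7, w=30) cum 700
⇒ y* = 11

(9, 11)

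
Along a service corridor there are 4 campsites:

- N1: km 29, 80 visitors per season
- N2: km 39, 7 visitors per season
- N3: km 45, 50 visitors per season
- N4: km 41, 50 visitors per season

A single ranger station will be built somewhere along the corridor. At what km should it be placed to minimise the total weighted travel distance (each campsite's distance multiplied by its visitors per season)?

x = 41

For a sum of weighted absolute distances on a line, the optimum is the weighted median (not the mean). Total weight W = 187; half-weight = 93.5.
Sort by position and accumulate weight:
  km 29 (N1, w=80) → cum 80
  km 39 (N2, w=7) → cum 87
  km 41 (N4, w=50) → cum 137  ≥ 93.5 → median here
  km 45 (N3, w=50) → cum 187
Optimal location: km 41.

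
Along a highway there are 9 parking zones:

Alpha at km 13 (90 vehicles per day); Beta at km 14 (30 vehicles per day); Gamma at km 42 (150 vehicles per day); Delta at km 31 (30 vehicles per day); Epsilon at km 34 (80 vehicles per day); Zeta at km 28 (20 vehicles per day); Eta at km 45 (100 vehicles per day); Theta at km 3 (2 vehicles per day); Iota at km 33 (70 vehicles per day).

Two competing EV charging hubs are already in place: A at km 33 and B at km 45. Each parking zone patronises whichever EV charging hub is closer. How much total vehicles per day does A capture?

322

The indifferent point is the midpoint (33+45)/2 = 39; parking zones left of it (closer to A at 33) go to A, those right go to B.
  Theta at 3 (w=2) → A
  Alpha at 13 (w=90) → A
  Beta at 14 (w=30) → A
  Zeta at 28 (w=20) → A
  Delta at 31 (w=30) → A
  Iota at 33 (w=70) → A
  Epsilon at 34 (w=80) → A
  Gamma at 42 (w=150) → B
  Eta at 45 (w=100) → B
A captures 322; B captures 250.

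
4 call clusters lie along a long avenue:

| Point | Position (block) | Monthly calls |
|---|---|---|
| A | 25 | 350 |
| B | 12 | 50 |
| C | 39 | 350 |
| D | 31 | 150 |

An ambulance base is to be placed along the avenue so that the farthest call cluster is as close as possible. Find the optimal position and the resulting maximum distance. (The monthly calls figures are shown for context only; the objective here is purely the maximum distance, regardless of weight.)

location 25.5, max distance 13.5

The 1-center on a line is the midpoint of the two extreme points: leftmost at 12, rightmost at 39.
Optimal location = (12 + 39)/2 = 25.5; maximum distance = (39 − 12)/2 = 13.5.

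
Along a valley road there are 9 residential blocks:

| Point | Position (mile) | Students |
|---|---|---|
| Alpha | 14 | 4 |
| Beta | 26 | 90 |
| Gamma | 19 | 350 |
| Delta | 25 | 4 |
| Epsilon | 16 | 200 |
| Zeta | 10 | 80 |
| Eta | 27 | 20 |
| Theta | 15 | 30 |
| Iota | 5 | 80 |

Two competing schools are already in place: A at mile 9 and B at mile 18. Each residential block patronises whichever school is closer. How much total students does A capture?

160

The indifferent point is the midpoint (9+18)/2 = 13.5; residential blocks left of it (closer to A at 9) go to A, those right go to B.
  Iota at 5 (w=80) → A
  Zeta at 10 (w=80) → A
  Alpha at 14 (w=4) → B
  Theta at 15 (w=30) → B
  Epsilon at 16 (w=200) → B
  Gamma at 19 (w=350) → B
  Delta at 25 (w=4) → B
  Beta at 26 (w=90) → B
  Eta at 27 (w=20) → B
A captures 160; B captures 698.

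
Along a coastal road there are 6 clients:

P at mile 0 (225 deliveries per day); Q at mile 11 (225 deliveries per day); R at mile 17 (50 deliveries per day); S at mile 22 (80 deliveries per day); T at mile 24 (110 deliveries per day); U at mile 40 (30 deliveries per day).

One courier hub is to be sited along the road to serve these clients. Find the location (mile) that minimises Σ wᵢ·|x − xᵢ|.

For a sum of weighted absolute distances on a line, the optimum is the weighted median (not the mean). Total weight W = 720; half-weight = 360.
Sort by position and accumulate weight:
  mile 0 (P, w=225) → cum 225
  mile 11 (Q, w=225) → cum 450  ≥ 360 → median here
  mile 17 (R, w=50) → cum 500
  mile 22 (S, w=80) → cum 580
  mile 24 (T, w=110) → cum 690
  mile 40 (U, w=30) → cum 720
Optimal location: mile 11.

x = 11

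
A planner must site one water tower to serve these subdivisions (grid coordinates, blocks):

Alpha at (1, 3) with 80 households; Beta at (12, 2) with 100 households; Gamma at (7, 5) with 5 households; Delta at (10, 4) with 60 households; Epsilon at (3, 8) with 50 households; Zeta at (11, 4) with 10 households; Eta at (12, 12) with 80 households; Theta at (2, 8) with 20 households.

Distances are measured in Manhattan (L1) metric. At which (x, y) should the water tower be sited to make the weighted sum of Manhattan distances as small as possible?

Manhattan distance separates: Σwᵢ(|x−xᵢ|+|y−yᵢ|) = Σwᵢ|x−xᵢ| + Σwᵢ|y−yᵢ|, so x and y are optimised independently as 1-D weighted medians.
Total weight W = 405; half = 202.5.
x-coordinate, sorted with cumulative weight:
  x=1 (Alpha, w=80) cum 80
  x=2 (Theta, w=20) cum 100
  x=3 (Epsilon, w=50) cum 150
  x=7 (Gamma, w=5) cum 155
  x=10 (Delta, w=60) cum 215  ← median
  x=11 (Zeta, w=10) cum 225
  x=12 (Beta, w=100) cum 325
  x=12 (Eta, w=80) cum 405
⇒ x* = 10
y-coordinate, sorted with cumulative weight:
  y=2 (Beta, w=100) cum 100
  y=3 (Alpha, w=80) cum 180
  y=4 (Delta, w=60) cum 240  ← median
  y=4 (Zeta, w=10) cum 250
  y=5 (Gamma, w=5) cum 255
  y=8 (Epsilon, w=50) cum 305
  y=8 (Theta, w=20) cum 325
  y=12 (Eta, w=80) cum 405
⇒ y* = 4

(10, 4)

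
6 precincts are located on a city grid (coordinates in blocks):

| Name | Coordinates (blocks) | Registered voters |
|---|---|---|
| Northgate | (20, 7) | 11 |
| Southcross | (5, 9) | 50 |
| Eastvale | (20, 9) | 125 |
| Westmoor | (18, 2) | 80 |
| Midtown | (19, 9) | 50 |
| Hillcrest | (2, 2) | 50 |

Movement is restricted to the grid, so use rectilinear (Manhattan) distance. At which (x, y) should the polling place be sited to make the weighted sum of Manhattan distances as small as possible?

(19, 9)

Manhattan distance separates: Σwᵢ(|x−xᵢ|+|y−yᵢ|) = Σwᵢ|x−xᵢ| + Σwᵢ|y−yᵢ|, so x and y are optimised independently as 1-D weighted medians.
Total weight W = 366; half = 183.
x-coordinate, sorted with cumulative weight:
  x=2 (Hillcrest, w=50) cum 50
  x=5 (Southcross, w=50) cum 100
  x=18 (Westmoor, w=80) cum 180
  x=19 (Midtown, w=50) cum 230  ← median
  x=20 (Northgate, w=11) cum 241
  x=20 (Eastvale, w=125) cum 366
⇒ x* = 19
y-coordinate, sorted with cumulative weight:
  y=2 (Westmoor, w=80) cum 80
  y=2 (Hillcrest, w=50) cum 130
  y=7 (Northgate, w=11) cum 141
  y=9 (Southcross, w=50) cum 191  ← median
  y=9 (Eastvale, w=125) cum 316
  y=9 (Midtown, w=50) cum 366
⇒ y* = 9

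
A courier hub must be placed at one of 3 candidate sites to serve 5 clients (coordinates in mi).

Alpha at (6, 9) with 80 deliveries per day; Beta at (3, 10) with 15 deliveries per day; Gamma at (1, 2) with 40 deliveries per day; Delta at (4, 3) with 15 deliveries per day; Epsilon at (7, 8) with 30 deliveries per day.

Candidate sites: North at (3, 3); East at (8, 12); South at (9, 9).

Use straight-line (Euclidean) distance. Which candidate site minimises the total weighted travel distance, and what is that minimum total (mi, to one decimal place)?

Total weighted distance at each candidate:
  North (3, 3): total = 938.2
  East (8, 12): total = 1128.9
  South (9, 9): total = 940.7
Minimum is at North with total 938.2 mi.

North, total 938.2 mi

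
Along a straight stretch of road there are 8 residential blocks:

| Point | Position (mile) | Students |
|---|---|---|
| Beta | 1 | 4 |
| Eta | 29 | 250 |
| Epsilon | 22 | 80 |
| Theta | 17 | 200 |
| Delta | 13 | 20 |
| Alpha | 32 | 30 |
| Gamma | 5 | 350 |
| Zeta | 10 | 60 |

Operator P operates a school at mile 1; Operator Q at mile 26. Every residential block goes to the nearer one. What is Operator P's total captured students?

The indifferent point is the midpoint (1+26)/2 = 13.5; residential blocks left of it (closer to Operator P at 1) go to Operator P, those right go to Operator Q.
  Beta at 1 (w=4) → Operator P
  Gamma at 5 (w=350) → Operator P
  Zeta at 10 (w=60) → Operator P
  Delta at 13 (w=20) → Operator P
  Theta at 17 (w=200) → Operator Q
  Epsilon at 22 (w=80) → Operator Q
  Eta at 29 (w=250) → Operator Q
  Alpha at 32 (w=30) → Operator Q
Operator P captures 434; Operator Q captures 560.

434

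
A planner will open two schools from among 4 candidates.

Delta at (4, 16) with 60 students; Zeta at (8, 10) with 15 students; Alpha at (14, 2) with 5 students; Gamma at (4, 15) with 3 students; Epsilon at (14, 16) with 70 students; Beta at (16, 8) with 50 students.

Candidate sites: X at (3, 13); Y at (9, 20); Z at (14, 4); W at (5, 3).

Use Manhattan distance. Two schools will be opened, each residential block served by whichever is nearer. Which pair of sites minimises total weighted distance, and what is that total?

{X, Z}, total 1519

Evaluate every pair (each demand assigned to the nearer of the two):
  {X, Z}: total = 1519
  {Y, Z}: total = 1675
  {X, Y}: total = 2009
  {Z, W}: total = 2179
  {X, W}: total = 2199
  {Y, W}: total = 2200
Best pair: {X, Z} with total 1519.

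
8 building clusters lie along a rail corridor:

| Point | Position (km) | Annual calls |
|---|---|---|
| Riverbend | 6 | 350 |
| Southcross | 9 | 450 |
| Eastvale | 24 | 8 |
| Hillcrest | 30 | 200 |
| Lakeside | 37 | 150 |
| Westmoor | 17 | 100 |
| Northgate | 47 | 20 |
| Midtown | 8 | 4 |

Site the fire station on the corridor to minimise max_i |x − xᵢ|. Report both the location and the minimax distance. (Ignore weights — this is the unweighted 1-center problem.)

The 1-center on a line is the midpoint of the two extreme points: leftmost at 6, rightmost at 47.
Optimal location = (6 + 47)/2 = 26.5; maximum distance = (47 − 6)/2 = 20.5.

location 26.5, max distance 20.5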